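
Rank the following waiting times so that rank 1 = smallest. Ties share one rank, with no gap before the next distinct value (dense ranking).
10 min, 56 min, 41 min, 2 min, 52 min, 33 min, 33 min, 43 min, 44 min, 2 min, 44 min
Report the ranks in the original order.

2, 8, 4, 1, 7, 3, 3, 5, 6, 1, 6

Sorted (ascending): 2, 2, 10, 33, 33, 41, 43, 44, 44, 52, 56
The 2 values of 2 share dense rank 1.
The 2 values of 33 share dense rank 3.
The 2 values of 44 share dense rank 6.
Remaining distinct values take the next consecutive integers.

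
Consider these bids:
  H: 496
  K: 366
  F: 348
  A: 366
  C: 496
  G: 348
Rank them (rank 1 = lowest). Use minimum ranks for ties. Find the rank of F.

1

Sorted (ascending): 348, 348, 366, 366, 496, 496
The 2 values of 348 occupy positions 1–2 → each gets rank 1.
The 2 values of 366 occupy positions 3–4 → each gets rank 3.
The 2 values of 496 occupy positions 5–6 → each gets rank 5.
F has value 348 → rank 1.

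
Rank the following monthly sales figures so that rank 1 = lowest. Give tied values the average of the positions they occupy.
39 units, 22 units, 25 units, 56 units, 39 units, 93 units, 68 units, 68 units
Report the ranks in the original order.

3.5, 1, 2, 5, 3.5, 8, 6.5, 6.5

Sorted (ascending): 22, 25, 39, 39, 56, 68, 68, 93
The 2 values of 39 occupy positions 3–4 → average rank (3+4)/2 = 3.5.
The 2 values of 68 occupy positions 6–7 → average rank (6+7)/2 = 6.5.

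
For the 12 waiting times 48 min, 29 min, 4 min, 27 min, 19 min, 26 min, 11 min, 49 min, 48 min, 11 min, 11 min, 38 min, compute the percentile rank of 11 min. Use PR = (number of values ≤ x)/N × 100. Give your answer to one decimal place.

33.3

N = 12.
Strictly below 11: 1. Equal to 11: 3.
PR = 4/12 × 100 = 33.3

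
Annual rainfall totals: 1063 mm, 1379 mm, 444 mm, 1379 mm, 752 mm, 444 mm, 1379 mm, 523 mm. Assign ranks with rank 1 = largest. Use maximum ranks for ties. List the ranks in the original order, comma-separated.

Sorted (descending): 1379, 1379, 1379, 1063, 752, 523, 444, 444
The 3 values of 1379 occupy positions 1–3 → each gets rank 3.
The 2 values of 444 occupy positions 7–8 → each gets rank 8.

4, 3, 8, 3, 5, 8, 3, 6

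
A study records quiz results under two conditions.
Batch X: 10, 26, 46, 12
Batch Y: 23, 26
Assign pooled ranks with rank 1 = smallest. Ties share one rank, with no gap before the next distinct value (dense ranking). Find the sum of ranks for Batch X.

Sorted (ascending): 10, 12, 23, 26, 26, 46
The 2 values of 26 share dense rank 4.
Remaining distinct values take the next consecutive integers.
Batch X values → pooled ranks: 10→1, 26→4, 46→5, 12→2
Rank sum = 1 + 4 + 5 + 2 = 12

12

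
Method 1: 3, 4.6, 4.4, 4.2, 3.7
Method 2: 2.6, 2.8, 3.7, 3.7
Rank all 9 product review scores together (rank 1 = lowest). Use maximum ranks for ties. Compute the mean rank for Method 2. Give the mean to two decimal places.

3.75

Sorted (ascending): 2.6, 2.8, 3, 3.7, 3.7, 3.7, 4.2, 4.4, 4.6
The 3 values of 3.7 occupy positions 4–6 → each gets rank 6.
Method 2 values → pooled ranks: 2.6→1, 2.8→2, 3.7→6, 3.7→6
Mean rank = (1 + 2 + 6 + 6) / 4 = 3.75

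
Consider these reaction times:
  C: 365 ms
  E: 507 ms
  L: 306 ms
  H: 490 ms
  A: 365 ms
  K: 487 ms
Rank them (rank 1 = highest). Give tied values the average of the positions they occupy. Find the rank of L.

Sorted (descending): 507, 490, 487, 365, 365, 306
The 2 values of 365 occupy positions 4–5 → average rank (4+5)/2 = 4.5.
L has value 306 ms → rank 6.

6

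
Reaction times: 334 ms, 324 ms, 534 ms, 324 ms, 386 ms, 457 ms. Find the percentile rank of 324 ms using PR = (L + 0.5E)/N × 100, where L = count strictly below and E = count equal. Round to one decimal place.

16.7

N = 6.
Strictly below 324: 0. Equal to 324: 2.
PR = (0 + 0.5·2)/6 × 100 = 16.7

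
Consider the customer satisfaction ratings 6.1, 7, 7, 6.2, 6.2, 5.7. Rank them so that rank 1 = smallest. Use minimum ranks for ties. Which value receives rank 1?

5.7

Sorted (ascending): 5.7, 6.1, 6.2, 6.2, 7, 7
The 2 values of 6.2 occupy positions 3–4 → each gets rank 3.
The 2 values of 7 occupy positions 5–6 → each gets rank 5.
Rank 1 → value 5.7.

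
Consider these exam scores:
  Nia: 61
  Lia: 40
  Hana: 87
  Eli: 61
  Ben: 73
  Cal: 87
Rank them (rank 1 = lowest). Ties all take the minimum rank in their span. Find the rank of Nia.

Sorted (ascending): 40, 61, 61, 73, 87, 87
The 2 values of 61 occupy positions 2–3 → each gets rank 2.
The 2 values of 87 occupy positions 5–6 → each gets rank 5.
Nia has value 61 → rank 2.

2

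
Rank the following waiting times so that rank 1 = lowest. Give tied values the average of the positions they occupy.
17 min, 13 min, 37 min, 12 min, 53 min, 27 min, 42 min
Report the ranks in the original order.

Sorted (ascending): 12, 13, 17, 27, 37, 42, 53
No ties — each value takes its position as its rank.

3, 2, 5, 1, 7, 4, 6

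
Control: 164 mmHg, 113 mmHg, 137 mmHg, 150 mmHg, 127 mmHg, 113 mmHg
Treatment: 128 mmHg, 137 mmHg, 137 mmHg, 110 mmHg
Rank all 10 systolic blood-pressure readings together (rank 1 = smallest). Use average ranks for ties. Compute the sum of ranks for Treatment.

Sorted (ascending): 110, 113, 113, 127, 128, 137, 137, 137, 150, 164
The 2 values of 113 occupy positions 2–3 → average rank (2+3)/2 = 2.5.
The 3 values of 137 occupy positions 6–8 → average rank 7.
Treatment values → pooled ranks: 128→5, 137→7, 137→7, 110→1
Rank sum = 5 + 7 + 7 + 1 = 20

20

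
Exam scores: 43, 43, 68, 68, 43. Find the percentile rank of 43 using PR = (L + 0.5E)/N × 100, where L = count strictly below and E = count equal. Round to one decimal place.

30.0

N = 5.
Strictly below 43: 0. Equal to 43: 3.
PR = (0 + 0.5·3)/5 × 100 = 30.0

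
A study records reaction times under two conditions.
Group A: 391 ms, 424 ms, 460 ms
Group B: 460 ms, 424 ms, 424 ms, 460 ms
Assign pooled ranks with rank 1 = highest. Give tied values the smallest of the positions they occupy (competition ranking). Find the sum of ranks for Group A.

Sorted (descending): 460, 460, 460, 424, 424, 424, 391
The 3 values of 460 occupy positions 1–3 → each gets rank 1.
The 3 values of 424 occupy positions 4–6 → each gets rank 4.
Group A values → pooled ranks: 391→7, 424→4, 460→1
Rank sum = 7 + 4 + 1 = 12

12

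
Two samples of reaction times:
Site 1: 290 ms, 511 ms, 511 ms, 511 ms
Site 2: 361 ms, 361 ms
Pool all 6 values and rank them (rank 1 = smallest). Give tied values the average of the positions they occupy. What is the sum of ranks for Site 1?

16

Sorted (ascending): 290, 361, 361, 511, 511, 511
The 2 values of 361 occupy positions 2–3 → average rank (2+3)/2 = 2.5.
The 3 values of 511 occupy positions 4–6 → average rank 5.
Site 1 values → pooled ranks: 290→1, 511→5, 511→5, 511→5
Rank sum = 1 + 5 + 5 + 5 = 16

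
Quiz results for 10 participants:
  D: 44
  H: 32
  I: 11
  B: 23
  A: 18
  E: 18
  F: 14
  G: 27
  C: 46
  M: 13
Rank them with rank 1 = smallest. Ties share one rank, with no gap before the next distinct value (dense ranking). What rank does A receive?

Sorted (ascending): 11, 13, 14, 18, 18, 23, 27, 32, 44, 46
The 2 values of 18 share dense rank 4.
Remaining distinct values take the next consecutive integers.
A has value 18 → rank 4.

4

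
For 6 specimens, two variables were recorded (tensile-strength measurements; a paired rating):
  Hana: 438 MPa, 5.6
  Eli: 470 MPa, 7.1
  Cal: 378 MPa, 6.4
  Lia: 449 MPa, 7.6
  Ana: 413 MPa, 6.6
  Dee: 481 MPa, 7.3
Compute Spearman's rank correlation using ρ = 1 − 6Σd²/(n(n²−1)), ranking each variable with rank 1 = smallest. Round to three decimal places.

Ranks of variable 1: 3, 5, 1, 4, 2, 6
Ranks of variable 2: 1, 4, 2, 6, 3, 5
d = r₁ − r₂: 2, 1, -1, -2, -1, 1
d²: 4, 1, 1, 4, 1, 1; Σd² = 12
ρ = 1 − 6·12/(6·35) = 1 − 72/210 = 0.657

0.657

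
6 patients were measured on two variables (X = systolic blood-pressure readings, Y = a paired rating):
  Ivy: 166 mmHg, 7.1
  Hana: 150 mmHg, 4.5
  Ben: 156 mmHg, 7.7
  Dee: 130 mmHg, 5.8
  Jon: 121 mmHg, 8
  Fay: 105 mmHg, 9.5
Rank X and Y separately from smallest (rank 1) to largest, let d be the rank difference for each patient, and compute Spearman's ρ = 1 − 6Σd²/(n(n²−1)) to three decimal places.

Ranks of variable 1: 6, 4, 5, 3, 2, 1
Ranks of variable 2: 3, 1, 4, 2, 5, 6
d = r₁ − r₂: 3, 3, 1, 1, -3, -5
d²: 9, 9, 1, 1, 9, 25; Σd² = 54
ρ = 1 − 6·54/(6·35) = 1 − 324/210 = -0.543

-0.543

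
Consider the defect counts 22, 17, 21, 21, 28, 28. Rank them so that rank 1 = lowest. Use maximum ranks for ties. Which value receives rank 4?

22

Sorted (ascending): 17, 21, 21, 22, 28, 28
The 2 values of 21 occupy positions 2–3 → each gets rank 3.
The 2 values of 28 occupy positions 5–6 → each gets rank 6.
Rank 4 → value 22.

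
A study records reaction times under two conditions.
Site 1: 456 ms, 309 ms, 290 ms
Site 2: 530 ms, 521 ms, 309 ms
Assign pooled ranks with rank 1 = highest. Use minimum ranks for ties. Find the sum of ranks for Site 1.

13

Sorted (descending): 530, 521, 456, 309, 309, 290
The 2 values of 309 occupy positions 4–5 → each gets rank 4.
Site 1 values → pooled ranks: 456→3, 309→4, 290→6
Rank sum = 3 + 4 + 6 = 13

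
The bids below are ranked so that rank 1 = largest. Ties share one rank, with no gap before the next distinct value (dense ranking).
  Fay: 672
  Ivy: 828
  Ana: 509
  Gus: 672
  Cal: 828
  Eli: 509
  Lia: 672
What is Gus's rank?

2

Sorted (descending): 828, 828, 672, 672, 672, 509, 509
The 2 values of 828 share dense rank 1.
The 3 values of 672 share dense rank 2.
The 2 values of 509 share dense rank 3.
Gus has value 672 → rank 2.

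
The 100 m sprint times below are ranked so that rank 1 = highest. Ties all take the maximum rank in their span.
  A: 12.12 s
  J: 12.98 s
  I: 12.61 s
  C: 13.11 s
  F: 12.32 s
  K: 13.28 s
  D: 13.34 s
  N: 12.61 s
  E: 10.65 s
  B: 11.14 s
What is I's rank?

Sorted (descending): 13.34, 13.28, 13.11, 12.98, 12.61, 12.61, 12.32, 12.12, 11.14, 10.65
The 2 values of 12.61 occupy positions 5–6 → each gets rank 6.
I has value 12.61 s → rank 6.

6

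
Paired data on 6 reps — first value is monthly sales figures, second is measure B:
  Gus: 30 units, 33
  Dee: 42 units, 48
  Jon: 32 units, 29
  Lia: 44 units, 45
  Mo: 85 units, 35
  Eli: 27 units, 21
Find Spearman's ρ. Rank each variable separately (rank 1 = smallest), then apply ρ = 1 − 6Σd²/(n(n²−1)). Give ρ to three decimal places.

0.714

Ranks of variable 1: 2, 4, 3, 5, 6, 1
Ranks of variable 2: 3, 6, 2, 5, 4, 1
d = r₁ − r₂: -1, -2, 1, 0, 2, 0
d²: 1, 4, 1, 0, 4, 0; Σd² = 10
ρ = 1 − 6·10/(6·35) = 1 − 60/210 = 0.714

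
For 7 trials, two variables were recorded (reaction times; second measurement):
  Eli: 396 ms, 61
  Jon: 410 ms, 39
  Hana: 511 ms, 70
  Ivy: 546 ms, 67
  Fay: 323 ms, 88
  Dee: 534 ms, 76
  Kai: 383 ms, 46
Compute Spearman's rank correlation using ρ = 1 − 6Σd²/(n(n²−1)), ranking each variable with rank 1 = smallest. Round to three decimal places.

Ranks of variable 1: 3, 4, 5, 7, 1, 6, 2
Ranks of variable 2: 3, 1, 5, 4, 7, 6, 2
d = r₁ − r₂: 0, 3, 0, 3, -6, 0, 0
d²: 0, 9, 0, 9, 36, 0, 0; Σd² = 54
ρ = 1 − 6·54/(7·48) = 1 − 324/336 = 0.036

0.036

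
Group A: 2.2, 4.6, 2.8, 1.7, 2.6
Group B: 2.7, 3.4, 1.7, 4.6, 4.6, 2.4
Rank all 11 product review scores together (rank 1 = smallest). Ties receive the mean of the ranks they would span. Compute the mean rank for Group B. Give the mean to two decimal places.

Sorted (ascending): 1.7, 1.7, 2.2, 2.4, 2.6, 2.7, 2.8, 3.4, 4.6, 4.6, 4.6
The 2 values of 1.7 occupy positions 1–2 → average rank (1+2)/2 = 1.5.
The 3 values of 4.6 occupy positions 9–11 → average rank 10.
Group B values → pooled ranks: 2.7→6, 3.4→8, 1.7→1.5, 4.6→10, 4.6→10, 2.4→4
Mean rank = (6 + 8 + 1.5 + 10 + 10 + 4) / 6 = 6.58

6.58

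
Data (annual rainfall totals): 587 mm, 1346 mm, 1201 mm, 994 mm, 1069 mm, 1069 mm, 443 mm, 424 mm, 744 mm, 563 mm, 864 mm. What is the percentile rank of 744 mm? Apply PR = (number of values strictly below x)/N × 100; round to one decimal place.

N = 11.
Strictly below 744: 4. Equal to 744: 1.
PR = 4/11 × 100 = 36.4

36.4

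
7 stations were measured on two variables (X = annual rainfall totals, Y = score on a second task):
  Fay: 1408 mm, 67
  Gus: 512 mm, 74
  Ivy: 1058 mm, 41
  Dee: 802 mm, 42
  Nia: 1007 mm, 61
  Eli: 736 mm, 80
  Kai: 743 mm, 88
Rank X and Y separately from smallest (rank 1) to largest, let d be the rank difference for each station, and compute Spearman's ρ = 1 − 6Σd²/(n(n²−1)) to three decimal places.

Ranks of variable 1: 7, 1, 6, 4, 5, 2, 3
Ranks of variable 2: 4, 5, 1, 2, 3, 6, 7
d = r₁ − r₂: 3, -4, 5, 2, 2, -4, -4
d²: 9, 16, 25, 4, 4, 16, 16; Σd² = 90
ρ = 1 − 6·90/(7·48) = 1 − 540/336 = -0.607

-0.607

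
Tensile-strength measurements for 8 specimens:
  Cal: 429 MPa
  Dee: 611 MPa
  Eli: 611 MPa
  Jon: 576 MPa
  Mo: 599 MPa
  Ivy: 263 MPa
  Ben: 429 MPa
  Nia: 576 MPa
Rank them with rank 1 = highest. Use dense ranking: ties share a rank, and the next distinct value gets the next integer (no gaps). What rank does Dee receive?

Sorted (descending): 611, 611, 599, 576, 576, 429, 429, 263
The 2 values of 611 share dense rank 1.
The 2 values of 576 share dense rank 3.
The 2 values of 429 share dense rank 4.
Remaining distinct values take the next consecutive integers.
Dee has value 611 MPa → rank 1.

1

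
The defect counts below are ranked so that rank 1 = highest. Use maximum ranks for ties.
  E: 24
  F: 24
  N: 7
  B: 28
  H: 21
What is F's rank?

Sorted (descending): 28, 24, 24, 21, 7
The 2 values of 24 occupy positions 2–3 → each gets rank 3.
F has value 24 → rank 3.

3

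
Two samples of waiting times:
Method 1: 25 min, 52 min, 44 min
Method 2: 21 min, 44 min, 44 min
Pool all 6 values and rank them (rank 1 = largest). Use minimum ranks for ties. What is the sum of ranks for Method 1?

8

Sorted (descending): 52, 44, 44, 44, 25, 21
The 3 values of 44 occupy positions 2–4 → each gets rank 2.
Method 1 values → pooled ranks: 25→5, 52→1, 44→2
Rank sum = 5 + 1 + 2 = 8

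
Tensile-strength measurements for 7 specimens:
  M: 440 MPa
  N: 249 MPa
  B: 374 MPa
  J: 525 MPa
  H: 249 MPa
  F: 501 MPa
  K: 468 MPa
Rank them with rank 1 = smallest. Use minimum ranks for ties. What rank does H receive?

1

Sorted (ascending): 249, 249, 374, 440, 468, 501, 525
The 2 values of 249 occupy positions 1–2 → each gets rank 1.
H has value 249 MPa → rank 1.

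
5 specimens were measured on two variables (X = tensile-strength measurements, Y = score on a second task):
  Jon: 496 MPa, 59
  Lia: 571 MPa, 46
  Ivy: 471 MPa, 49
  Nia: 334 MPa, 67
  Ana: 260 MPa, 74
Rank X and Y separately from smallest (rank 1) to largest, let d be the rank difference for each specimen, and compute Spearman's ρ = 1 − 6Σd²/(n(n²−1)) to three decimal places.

Ranks of variable 1: 4, 5, 3, 2, 1
Ranks of variable 2: 3, 1, 2, 4, 5
d = r₁ − r₂: 1, 4, 1, -2, -4
d²: 1, 16, 1, 4, 16; Σd² = 38
ρ = 1 − 6·38/(5·24) = 1 − 228/120 = -0.900

-0.900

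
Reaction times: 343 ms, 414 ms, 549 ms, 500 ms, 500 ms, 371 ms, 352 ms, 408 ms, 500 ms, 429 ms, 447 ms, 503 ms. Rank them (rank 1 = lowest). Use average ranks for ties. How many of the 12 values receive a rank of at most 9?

10

Sorted (ascending): 343, 352, 371, 408, 414, 429, 447, 500, 500, 500, 503, 549
The 3 values of 500 occupy positions 8–10 → average rank 9.
Ranks ≤ 9: {1, 2, 3, 4, 5, 6, 7, 9, 9, 9} → 10 values.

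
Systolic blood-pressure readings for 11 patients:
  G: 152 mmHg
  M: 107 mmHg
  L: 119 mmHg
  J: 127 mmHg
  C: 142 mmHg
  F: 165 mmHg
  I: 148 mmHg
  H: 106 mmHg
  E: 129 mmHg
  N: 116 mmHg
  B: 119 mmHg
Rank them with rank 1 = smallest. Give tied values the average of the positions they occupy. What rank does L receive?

Sorted (ascending): 106, 107, 116, 119, 119, 127, 129, 142, 148, 152, 165
The 2 values of 119 occupy positions 4–5 → average rank (4+5)/2 = 4.5.
L has value 119 mmHg → rank 4.5.

4.5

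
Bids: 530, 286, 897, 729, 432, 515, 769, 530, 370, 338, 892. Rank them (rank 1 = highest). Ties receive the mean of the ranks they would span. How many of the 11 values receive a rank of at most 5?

4

Sorted (descending): 897, 892, 769, 729, 530, 530, 515, 432, 370, 338, 286
The 2 values of 530 occupy positions 5–6 → average rank (5+6)/2 = 5.5.
Ranks ≤ 5: {1, 2, 3, 4} → 4 values.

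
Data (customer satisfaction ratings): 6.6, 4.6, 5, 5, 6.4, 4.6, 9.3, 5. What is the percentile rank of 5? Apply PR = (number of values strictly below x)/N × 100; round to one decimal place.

N = 8.
Strictly below 5: 2. Equal to 5: 3.
PR = 2/8 × 100 = 25.0

25.0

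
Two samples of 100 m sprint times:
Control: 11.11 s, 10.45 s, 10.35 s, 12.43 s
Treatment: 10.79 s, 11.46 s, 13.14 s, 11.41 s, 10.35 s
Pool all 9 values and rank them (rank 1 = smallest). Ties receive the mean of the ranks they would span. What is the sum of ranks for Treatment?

Sorted (ascending): 10.35, 10.35, 10.45, 10.79, 11.11, 11.41, 11.46, 12.43, 13.14
The 2 values of 10.35 occupy positions 1–2 → average rank (1+2)/2 = 1.5.
Treatment values → pooled ranks: 10.79→4, 11.46→7, 13.14→9, 11.41→6, 10.35→1.5
Rank sum = 4 + 7 + 9 + 6 + 1.5 = 27.5

27.5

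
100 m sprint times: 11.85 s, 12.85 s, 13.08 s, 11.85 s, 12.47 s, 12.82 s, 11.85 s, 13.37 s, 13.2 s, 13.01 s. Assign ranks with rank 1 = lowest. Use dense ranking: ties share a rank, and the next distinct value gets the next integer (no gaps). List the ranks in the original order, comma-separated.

Sorted (ascending): 11.85, 11.85, 11.85, 12.47, 12.82, 12.85, 13.01, 13.08, 13.2, 13.37
The 3 values of 11.85 share dense rank 1.
Remaining distinct values take the next consecutive integers.

1, 4, 6, 1, 2, 3, 1, 8, 7, 5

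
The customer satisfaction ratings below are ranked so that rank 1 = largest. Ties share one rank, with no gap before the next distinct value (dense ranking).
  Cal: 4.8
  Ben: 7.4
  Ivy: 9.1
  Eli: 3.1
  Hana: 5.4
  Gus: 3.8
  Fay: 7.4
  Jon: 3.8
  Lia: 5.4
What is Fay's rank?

Sorted (descending): 9.1, 7.4, 7.4, 5.4, 5.4, 4.8, 3.8, 3.8, 3.1
The 2 values of 7.4 share dense rank 2.
The 2 values of 5.4 share dense rank 3.
The 2 values of 3.8 share dense rank 5.
Remaining distinct values take the next consecutive integers.
Fay has value 7.4 → rank 2.

2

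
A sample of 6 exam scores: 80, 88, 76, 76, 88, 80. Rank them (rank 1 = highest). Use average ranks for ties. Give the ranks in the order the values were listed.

Sorted (descending): 88, 88, 80, 80, 76, 76
The 2 values of 88 occupy positions 1–2 → average rank (1+2)/2 = 1.5.
The 2 values of 80 occupy positions 3–4 → average rank (3+4)/2 = 3.5.
The 2 values of 76 occupy positions 5–6 → average rank (5+6)/2 = 5.5.

3.5, 1.5, 5.5, 5.5, 1.5, 3.5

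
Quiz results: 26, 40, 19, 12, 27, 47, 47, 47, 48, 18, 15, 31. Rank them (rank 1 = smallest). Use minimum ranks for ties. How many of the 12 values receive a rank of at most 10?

11

Sorted (ascending): 12, 15, 18, 19, 26, 27, 31, 40, 47, 47, 47, 48
The 3 values of 47 occupy positions 9–11 → each gets rank 9.
Ranks ≤ 10: {1, 2, 3, 4, 5, 6, 7, 8, 9, 9, 9} → 11 values.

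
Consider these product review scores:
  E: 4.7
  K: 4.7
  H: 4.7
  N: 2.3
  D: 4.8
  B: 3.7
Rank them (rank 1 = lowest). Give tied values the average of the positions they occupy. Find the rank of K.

Sorted (ascending): 2.3, 3.7, 4.7, 4.7, 4.7, 4.8
The 3 values of 4.7 occupy positions 3–5 → average rank 4.
K has value 4.7 → rank 4.

4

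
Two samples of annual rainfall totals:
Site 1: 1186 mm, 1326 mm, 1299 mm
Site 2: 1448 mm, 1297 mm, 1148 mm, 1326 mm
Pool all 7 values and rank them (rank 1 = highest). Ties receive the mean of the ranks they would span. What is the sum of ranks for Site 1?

Sorted (descending): 1448, 1326, 1326, 1299, 1297, 1186, 1148
The 2 values of 1326 occupy positions 2–3 → average rank (2+3)/2 = 2.5.
Site 1 values → pooled ranks: 1186→6, 1326→2.5, 1299→4
Rank sum = 6 + 2.5 + 4 = 12.5

12.5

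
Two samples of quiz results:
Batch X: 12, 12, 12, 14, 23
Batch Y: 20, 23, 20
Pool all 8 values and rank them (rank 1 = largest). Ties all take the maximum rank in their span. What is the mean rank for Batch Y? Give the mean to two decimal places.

Sorted (descending): 23, 23, 20, 20, 14, 12, 12, 12
The 2 values of 23 occupy positions 1–2 → each gets rank 2.
The 2 values of 20 occupy positions 3–4 → each gets rank 4.
The 3 values of 12 occupy positions 6–8 → each gets rank 8.
Batch Y values → pooled ranks: 20→4, 23→2, 20→4
Mean rank = (4 + 2 + 4) / 3 = 3.33

3.33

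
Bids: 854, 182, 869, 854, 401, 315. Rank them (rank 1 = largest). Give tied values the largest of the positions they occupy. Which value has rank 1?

Sorted (descending): 869, 854, 854, 401, 315, 182
The 2 values of 854 occupy positions 2–3 → each gets rank 3.
Rank 1 → value 869.

869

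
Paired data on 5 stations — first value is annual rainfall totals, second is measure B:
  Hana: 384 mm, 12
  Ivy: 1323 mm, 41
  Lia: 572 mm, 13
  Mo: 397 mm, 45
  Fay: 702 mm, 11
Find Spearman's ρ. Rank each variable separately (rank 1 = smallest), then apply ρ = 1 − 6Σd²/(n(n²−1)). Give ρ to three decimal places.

0.000

Ranks of variable 1: 1, 5, 3, 2, 4
Ranks of variable 2: 2, 4, 3, 5, 1
d = r₁ − r₂: -1, 1, 0, -3, 3
d²: 1, 1, 0, 9, 9; Σd² = 20
ρ = 1 − 6·20/(5·24) = 1 − 120/120 = 0.000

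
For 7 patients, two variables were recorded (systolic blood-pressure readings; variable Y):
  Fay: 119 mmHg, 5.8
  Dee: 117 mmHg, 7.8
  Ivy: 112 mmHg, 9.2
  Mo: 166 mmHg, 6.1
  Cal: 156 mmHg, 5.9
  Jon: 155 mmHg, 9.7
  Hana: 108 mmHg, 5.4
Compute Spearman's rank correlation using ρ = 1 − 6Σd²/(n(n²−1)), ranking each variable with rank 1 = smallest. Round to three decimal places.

0.179

Ranks of variable 1: 4, 3, 2, 7, 6, 5, 1
Ranks of variable 2: 2, 5, 6, 4, 3, 7, 1
d = r₁ − r₂: 2, -2, -4, 3, 3, -2, 0
d²: 4, 4, 16, 9, 9, 4, 0; Σd² = 46
ρ = 1 − 6·46/(7·48) = 1 − 276/336 = 0.179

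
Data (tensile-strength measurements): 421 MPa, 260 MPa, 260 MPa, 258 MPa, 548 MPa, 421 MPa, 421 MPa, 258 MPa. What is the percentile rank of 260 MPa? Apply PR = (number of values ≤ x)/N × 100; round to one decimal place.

50.0

N = 8.
Strictly below 260: 2. Equal to 260: 2.
PR = 4/8 × 100 = 50.0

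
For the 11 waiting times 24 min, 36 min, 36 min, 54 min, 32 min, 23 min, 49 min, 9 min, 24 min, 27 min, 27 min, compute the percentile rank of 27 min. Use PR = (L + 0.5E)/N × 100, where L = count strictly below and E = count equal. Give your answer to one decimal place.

45.5

N = 11.
Strictly below 27: 4. Equal to 27: 2.
PR = (4 + 0.5·2)/11 × 100 = 45.5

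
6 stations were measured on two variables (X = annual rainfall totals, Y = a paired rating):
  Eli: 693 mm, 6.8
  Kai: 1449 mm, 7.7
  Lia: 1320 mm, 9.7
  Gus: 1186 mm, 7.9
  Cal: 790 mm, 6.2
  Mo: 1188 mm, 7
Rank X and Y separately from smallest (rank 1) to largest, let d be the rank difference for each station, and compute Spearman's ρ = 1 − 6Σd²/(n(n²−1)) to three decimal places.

0.657

Ranks of variable 1: 1, 6, 5, 3, 2, 4
Ranks of variable 2: 2, 4, 6, 5, 1, 3
d = r₁ − r₂: -1, 2, -1, -2, 1, 1
d²: 1, 4, 1, 4, 1, 1; Σd² = 12
ρ = 1 − 6·12/(6·35) = 1 − 72/210 = 0.657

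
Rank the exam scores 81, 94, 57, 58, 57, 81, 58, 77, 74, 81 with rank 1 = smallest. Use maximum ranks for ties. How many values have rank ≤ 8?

Sorted (ascending): 57, 57, 58, 58, 74, 77, 81, 81, 81, 94
The 2 values of 57 occupy positions 1–2 → each gets rank 2.
The 2 values of 58 occupy positions 3–4 → each gets rank 4.
The 3 values of 81 occupy positions 7–9 → each gets rank 9.
Ranks ≤ 8: {2, 2, 4, 4, 5, 6} → 6 values.

6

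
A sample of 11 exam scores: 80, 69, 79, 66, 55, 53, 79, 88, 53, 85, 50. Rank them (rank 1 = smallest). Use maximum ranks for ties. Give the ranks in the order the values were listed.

9, 6, 8, 5, 4, 3, 8, 11, 3, 10, 1

Sorted (ascending): 50, 53, 53, 55, 66, 69, 79, 79, 80, 85, 88
The 2 values of 53 occupy positions 2–3 → each gets rank 3.
The 2 values of 79 occupy positions 7–8 → each gets rank 8.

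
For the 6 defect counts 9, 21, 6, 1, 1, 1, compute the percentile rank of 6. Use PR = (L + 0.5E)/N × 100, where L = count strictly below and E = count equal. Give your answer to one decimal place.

58.3

N = 6.
Strictly below 6: 3. Equal to 6: 1.
PR = (3 + 0.5·1)/6 × 100 = 58.3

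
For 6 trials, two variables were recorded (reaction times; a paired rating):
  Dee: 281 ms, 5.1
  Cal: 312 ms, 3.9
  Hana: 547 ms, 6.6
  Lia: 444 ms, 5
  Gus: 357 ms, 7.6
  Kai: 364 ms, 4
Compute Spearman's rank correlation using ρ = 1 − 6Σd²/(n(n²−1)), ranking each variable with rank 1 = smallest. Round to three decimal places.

0.200

Ranks of variable 1: 1, 2, 6, 5, 3, 4
Ranks of variable 2: 4, 1, 5, 3, 6, 2
d = r₁ − r₂: -3, 1, 1, 2, -3, 2
d²: 9, 1, 1, 4, 9, 4; Σd² = 28
ρ = 1 − 6·28/(6·35) = 1 − 168/210 = 0.200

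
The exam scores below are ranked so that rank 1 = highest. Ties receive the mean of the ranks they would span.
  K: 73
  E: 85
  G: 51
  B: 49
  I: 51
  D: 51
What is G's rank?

Sorted (descending): 85, 73, 51, 51, 51, 49
The 3 values of 51 occupy positions 3–5 → average rank 4.
G has value 51 → rank 4.

4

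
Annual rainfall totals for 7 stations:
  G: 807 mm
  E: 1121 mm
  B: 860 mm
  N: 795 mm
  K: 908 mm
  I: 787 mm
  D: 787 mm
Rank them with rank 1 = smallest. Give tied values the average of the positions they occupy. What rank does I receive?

Sorted (ascending): 787, 787, 795, 807, 860, 908, 1121
The 2 values of 787 occupy positions 1–2 → average rank (1+2)/2 = 1.5.
I has value 787 mm → rank 1.5.

1.5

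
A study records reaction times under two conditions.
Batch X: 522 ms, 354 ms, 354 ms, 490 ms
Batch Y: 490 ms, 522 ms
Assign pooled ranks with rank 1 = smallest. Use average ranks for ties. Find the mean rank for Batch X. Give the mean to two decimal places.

Sorted (ascending): 354, 354, 490, 490, 522, 522
The 2 values of 354 occupy positions 1–2 → average rank (1+2)/2 = 1.5.
The 2 values of 490 occupy positions 3–4 → average rank (3+4)/2 = 3.5.
The 2 values of 522 occupy positions 5–6 → average rank (5+6)/2 = 5.5.
Batch X values → pooled ranks: 522→5.5, 354→1.5, 354→1.5, 490→3.5
Mean rank = (5.5 + 1.5 + 1.5 + 3.5) / 4 = 3.00

3.00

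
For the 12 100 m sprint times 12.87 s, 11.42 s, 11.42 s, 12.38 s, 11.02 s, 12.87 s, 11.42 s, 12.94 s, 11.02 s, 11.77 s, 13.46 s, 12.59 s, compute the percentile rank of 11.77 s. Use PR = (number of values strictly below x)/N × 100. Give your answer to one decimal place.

N = 12.
Strictly below 11.77: 5. Equal to 11.77: 1.
PR = 5/12 × 100 = 41.7

41.7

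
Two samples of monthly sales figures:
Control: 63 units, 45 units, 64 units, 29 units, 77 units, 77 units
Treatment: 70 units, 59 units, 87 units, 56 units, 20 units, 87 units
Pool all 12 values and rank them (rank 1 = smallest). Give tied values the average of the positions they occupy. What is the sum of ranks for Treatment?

41

Sorted (ascending): 20, 29, 45, 56, 59, 63, 64, 70, 77, 77, 87, 87
The 2 values of 77 occupy positions 9–10 → average rank (9+10)/2 = 9.5.
The 2 values of 87 occupy positions 11–12 → average rank (11+12)/2 = 11.5.
Treatment values → pooled ranks: 70→8, 59→5, 87→11.5, 56→4, 20→1, 87→11.5
Rank sum = 8 + 5 + 11.5 + 4 + 1 + 11.5 = 41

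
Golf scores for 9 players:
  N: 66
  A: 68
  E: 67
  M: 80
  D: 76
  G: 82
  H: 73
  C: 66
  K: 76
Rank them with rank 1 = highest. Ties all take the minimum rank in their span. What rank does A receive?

6

Sorted (descending): 82, 80, 76, 76, 73, 68, 67, 66, 66
The 2 values of 76 occupy positions 3–4 → each gets rank 3.
The 2 values of 66 occupy positions 8–9 → each gets rank 8.
A has value 68 → rank 6.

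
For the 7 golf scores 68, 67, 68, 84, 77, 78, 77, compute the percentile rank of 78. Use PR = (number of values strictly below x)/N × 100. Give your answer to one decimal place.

N = 7.
Strictly below 78: 5. Equal to 78: 1.
PR = 5/7 × 100 = 71.4

71.4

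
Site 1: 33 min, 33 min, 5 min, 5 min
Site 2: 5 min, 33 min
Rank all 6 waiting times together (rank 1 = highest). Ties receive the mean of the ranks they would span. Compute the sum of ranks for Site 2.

Sorted (descending): 33, 33, 33, 5, 5, 5
The 3 values of 33 occupy positions 1–3 → average rank 2.
The 3 values of 5 occupy positions 4–6 → average rank 5.
Site 2 values → pooled ranks: 5→5, 33→2
Rank sum = 5 + 2 = 7

7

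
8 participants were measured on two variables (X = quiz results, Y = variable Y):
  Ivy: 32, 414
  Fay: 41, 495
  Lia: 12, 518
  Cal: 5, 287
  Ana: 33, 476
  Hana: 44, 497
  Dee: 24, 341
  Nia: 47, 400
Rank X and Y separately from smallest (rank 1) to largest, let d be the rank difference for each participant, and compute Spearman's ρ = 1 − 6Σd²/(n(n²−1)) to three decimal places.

Ranks of variable 1: 4, 6, 2, 1, 5, 7, 3, 8
Ranks of variable 2: 4, 6, 8, 1, 5, 7, 2, 3
d = r₁ − r₂: 0, 0, -6, 0, 0, 0, 1, 5
d²: 0, 0, 36, 0, 0, 0, 1, 25; Σd² = 62
ρ = 1 − 6·62/(8·63) = 1 − 372/504 = 0.262

0.262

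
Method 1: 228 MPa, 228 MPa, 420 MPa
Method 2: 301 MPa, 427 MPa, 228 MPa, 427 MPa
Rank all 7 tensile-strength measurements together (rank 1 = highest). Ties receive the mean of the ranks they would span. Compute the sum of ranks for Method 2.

13

Sorted (descending): 427, 427, 420, 301, 228, 228, 228
The 2 values of 427 occupy positions 1–2 → average rank (1+2)/2 = 1.5.
The 3 values of 228 occupy positions 5–7 → average rank 6.
Method 2 values → pooled ranks: 301→4, 427→1.5, 228→6, 427→1.5
Rank sum = 4 + 1.5 + 6 + 1.5 = 13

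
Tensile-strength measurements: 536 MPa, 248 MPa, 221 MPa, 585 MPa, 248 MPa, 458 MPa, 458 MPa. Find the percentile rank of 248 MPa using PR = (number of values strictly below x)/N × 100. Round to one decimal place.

14.3

N = 7.
Strictly below 248: 1. Equal to 248: 2.
PR = 1/7 × 100 = 14.3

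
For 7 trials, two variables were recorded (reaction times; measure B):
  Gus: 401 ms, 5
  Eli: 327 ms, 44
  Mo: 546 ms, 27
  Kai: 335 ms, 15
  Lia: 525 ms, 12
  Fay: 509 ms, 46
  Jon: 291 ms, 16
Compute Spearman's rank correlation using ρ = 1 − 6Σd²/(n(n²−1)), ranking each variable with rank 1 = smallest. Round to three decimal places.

Ranks of variable 1: 4, 2, 7, 3, 6, 5, 1
Ranks of variable 2: 1, 6, 5, 3, 2, 7, 4
d = r₁ − r₂: 3, -4, 2, 0, 4, -2, -3
d²: 9, 16, 4, 0, 16, 4, 9; Σd² = 58
ρ = 1 − 6·58/(7·48) = 1 − 348/336 = -0.036

-0.036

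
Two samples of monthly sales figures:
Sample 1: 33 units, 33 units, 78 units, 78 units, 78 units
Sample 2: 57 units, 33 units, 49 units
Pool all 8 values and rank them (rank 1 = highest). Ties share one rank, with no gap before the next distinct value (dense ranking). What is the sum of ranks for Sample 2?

9

Sorted (descending): 78, 78, 78, 57, 49, 33, 33, 33
The 3 values of 78 share dense rank 1.
The 3 values of 33 share dense rank 4.
Remaining distinct values take the next consecutive integers.
Sample 2 values → pooled ranks: 57→2, 33→4, 49→3
Rank sum = 2 + 4 + 3 = 9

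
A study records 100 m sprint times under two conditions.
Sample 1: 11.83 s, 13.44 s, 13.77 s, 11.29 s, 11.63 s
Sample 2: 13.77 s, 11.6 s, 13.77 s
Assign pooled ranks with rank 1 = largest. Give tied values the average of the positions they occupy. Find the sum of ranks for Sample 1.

Sorted (descending): 13.77, 13.77, 13.77, 13.44, 11.83, 11.63, 11.6, 11.29
The 3 values of 13.77 occupy positions 1–3 → average rank 2.
Sample 1 values → pooled ranks: 11.83→5, 13.44→4, 13.77→2, 11.29→8, 11.63→6
Rank sum = 5 + 4 + 2 + 8 + 6 = 25

25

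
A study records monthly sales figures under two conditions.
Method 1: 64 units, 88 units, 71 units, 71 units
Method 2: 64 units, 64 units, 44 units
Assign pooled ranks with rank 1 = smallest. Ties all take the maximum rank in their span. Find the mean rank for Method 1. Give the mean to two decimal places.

5.75

Sorted (ascending): 44, 64, 64, 64, 71, 71, 88
The 3 values of 64 occupy positions 2–4 → each gets rank 4.
The 2 values of 71 occupy positions 5–6 → each gets rank 6.
Method 1 values → pooled ranks: 64→4, 88→7, 71→6, 71→6
Mean rank = (4 + 7 + 6 + 6) / 4 = 5.75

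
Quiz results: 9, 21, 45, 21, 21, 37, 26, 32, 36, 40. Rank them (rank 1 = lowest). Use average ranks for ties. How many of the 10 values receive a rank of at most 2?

Sorted (ascending): 9, 21, 21, 21, 26, 32, 36, 37, 40, 45
The 3 values of 21 occupy positions 2–4 → average rank 3.
Ranks ≤ 2: {1} → 1 value.

1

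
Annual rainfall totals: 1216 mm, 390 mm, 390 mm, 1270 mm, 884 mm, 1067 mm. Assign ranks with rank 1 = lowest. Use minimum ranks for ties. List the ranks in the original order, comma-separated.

Sorted (ascending): 390, 390, 884, 1067, 1216, 1270
The 2 values of 390 occupy positions 1–2 → each gets rank 1.

5, 1, 1, 6, 3, 4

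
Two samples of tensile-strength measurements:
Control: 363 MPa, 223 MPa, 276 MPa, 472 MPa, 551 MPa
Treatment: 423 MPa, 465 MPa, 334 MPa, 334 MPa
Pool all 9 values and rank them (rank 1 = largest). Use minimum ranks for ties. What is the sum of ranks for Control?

Sorted (descending): 551, 472, 465, 423, 363, 334, 334, 276, 223
The 2 values of 334 occupy positions 6–7 → each gets rank 6.
Control values → pooled ranks: 363→5, 223→9, 276→8, 472→2, 551→1
Rank sum = 5 + 9 + 8 + 2 + 1 = 25

25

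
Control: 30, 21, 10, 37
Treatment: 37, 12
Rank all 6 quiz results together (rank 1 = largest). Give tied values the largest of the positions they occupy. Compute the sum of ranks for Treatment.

Sorted (descending): 37, 37, 30, 21, 12, 10
The 2 values of 37 occupy positions 1–2 → each gets rank 2.
Treatment values → pooled ranks: 37→2, 12→5
Rank sum = 2 + 5 = 7

7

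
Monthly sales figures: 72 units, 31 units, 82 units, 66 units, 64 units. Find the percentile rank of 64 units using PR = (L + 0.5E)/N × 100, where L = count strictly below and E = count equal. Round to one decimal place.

N = 5.
Strictly below 64: 1. Equal to 64: 1.
PR = (1 + 0.5·1)/5 × 100 = 30.0

30.0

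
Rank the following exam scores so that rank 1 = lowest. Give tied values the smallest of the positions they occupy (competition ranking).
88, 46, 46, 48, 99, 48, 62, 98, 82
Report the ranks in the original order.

7, 1, 1, 3, 9, 3, 5, 8, 6

Sorted (ascending): 46, 46, 48, 48, 62, 82, 88, 98, 99
The 2 values of 46 occupy positions 1–2 → each gets rank 1.
The 2 values of 48 occupy positions 3–4 → each gets rank 3.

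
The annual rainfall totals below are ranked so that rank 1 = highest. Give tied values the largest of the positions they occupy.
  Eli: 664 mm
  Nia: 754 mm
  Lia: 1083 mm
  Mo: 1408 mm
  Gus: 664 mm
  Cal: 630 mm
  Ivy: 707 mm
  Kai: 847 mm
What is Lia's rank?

2

Sorted (descending): 1408, 1083, 847, 754, 707, 664, 664, 630
The 2 values of 664 occupy positions 6–7 → each gets rank 7.
Lia has value 1083 mm → rank 2.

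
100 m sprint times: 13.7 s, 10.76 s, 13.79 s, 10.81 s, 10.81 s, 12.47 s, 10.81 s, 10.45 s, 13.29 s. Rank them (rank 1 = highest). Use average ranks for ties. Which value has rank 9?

10.45

Sorted (descending): 13.79, 13.7, 13.29, 12.47, 10.81, 10.81, 10.81, 10.76, 10.45
The 3 values of 10.81 occupy positions 5–7 → average rank 6.
Rank 9 → value 10.45.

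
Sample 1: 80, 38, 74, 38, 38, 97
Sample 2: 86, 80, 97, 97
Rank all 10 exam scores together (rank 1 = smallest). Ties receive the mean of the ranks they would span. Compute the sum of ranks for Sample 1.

24.5

Sorted (ascending): 38, 38, 38, 74, 80, 80, 86, 97, 97, 97
The 3 values of 38 occupy positions 1–3 → average rank 2.
The 2 values of 80 occupy positions 5–6 → average rank (5+6)/2 = 5.5.
The 3 values of 97 occupy positions 8–10 → average rank 9.
Sample 1 values → pooled ranks: 80→5.5, 38→2, 74→4, 38→2, 38→2, 97→9
Rank sum = 5.5 + 2 + 4 + 2 + 2 + 9 = 24.5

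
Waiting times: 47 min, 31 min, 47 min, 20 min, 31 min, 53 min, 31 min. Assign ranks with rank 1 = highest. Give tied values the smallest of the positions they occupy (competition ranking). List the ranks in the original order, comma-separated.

Sorted (descending): 53, 47, 47, 31, 31, 31, 20
The 2 values of 47 occupy positions 2–3 → each gets rank 2.
The 3 values of 31 occupy positions 4–6 → each gets rank 4.

2, 4, 2, 7, 4, 1, 4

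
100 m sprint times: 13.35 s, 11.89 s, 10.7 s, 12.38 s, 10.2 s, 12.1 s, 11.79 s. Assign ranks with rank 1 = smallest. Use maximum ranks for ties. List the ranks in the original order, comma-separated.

7, 4, 2, 6, 1, 5, 3

Sorted (ascending): 10.2, 10.7, 11.79, 11.89, 12.1, 12.38, 13.35
No ties — each value takes its position as its rank.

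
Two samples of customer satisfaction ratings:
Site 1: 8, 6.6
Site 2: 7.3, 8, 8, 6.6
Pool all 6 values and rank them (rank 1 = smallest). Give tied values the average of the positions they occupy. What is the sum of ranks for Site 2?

14.5

Sorted (ascending): 6.6, 6.6, 7.3, 8, 8, 8
The 2 values of 6.6 occupy positions 1–2 → average rank (1+2)/2 = 1.5.
The 3 values of 8 occupy positions 4–6 → average rank 5.
Site 2 values → pooled ranks: 7.3→3, 8→5, 8→5, 6.6→1.5
Rank sum = 3 + 5 + 5 + 1.5 = 14.5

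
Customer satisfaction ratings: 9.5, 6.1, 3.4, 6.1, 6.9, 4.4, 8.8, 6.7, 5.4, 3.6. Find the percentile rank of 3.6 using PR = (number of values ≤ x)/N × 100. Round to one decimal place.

N = 10.
Strictly below 3.6: 1. Equal to 3.6: 1.
PR = 2/10 × 100 = 20.0

20.0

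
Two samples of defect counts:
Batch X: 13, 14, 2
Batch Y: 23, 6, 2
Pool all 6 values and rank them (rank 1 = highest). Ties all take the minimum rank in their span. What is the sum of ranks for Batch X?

Sorted (descending): 23, 14, 13, 6, 2, 2
The 2 values of 2 occupy positions 5–6 → each gets rank 5.
Batch X values → pooled ranks: 13→3, 14→2, 2→5
Rank sum = 3 + 2 + 5 = 10

10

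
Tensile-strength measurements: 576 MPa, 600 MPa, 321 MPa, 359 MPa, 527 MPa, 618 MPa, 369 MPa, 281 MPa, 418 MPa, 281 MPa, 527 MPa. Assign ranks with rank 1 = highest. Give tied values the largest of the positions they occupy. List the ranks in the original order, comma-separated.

3, 2, 9, 8, 5, 1, 7, 11, 6, 11, 5

Sorted (descending): 618, 600, 576, 527, 527, 418, 369, 359, 321, 281, 281
The 2 values of 527 occupy positions 4–5 → each gets rank 5.
The 2 values of 281 occupy positions 10–11 → each gets rank 11.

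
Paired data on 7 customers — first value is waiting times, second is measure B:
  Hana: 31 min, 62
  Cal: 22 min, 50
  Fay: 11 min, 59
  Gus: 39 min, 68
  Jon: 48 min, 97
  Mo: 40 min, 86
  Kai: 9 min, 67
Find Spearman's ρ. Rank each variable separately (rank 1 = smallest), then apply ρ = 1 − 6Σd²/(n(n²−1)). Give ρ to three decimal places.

0.750

Ranks of variable 1: 4, 3, 2, 5, 7, 6, 1
Ranks of variable 2: 3, 1, 2, 5, 7, 6, 4
d = r₁ − r₂: 1, 2, 0, 0, 0, 0, -3
d²: 1, 4, 0, 0, 0, 0, 9; Σd² = 14
ρ = 1 − 6·14/(7·48) = 1 − 84/336 = 0.750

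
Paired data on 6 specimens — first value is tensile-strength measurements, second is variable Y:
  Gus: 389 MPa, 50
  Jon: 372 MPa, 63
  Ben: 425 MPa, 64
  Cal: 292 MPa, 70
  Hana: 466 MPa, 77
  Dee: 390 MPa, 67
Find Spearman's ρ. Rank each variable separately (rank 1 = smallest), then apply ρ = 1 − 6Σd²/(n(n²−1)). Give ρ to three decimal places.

Ranks of variable 1: 3, 2, 5, 1, 6, 4
Ranks of variable 2: 1, 2, 3, 5, 6, 4
d = r₁ − r₂: 2, 0, 2, -4, 0, 0
d²: 4, 0, 4, 16, 0, 0; Σd² = 24
ρ = 1 − 6·24/(6·35) = 1 − 144/210 = 0.314

0.314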